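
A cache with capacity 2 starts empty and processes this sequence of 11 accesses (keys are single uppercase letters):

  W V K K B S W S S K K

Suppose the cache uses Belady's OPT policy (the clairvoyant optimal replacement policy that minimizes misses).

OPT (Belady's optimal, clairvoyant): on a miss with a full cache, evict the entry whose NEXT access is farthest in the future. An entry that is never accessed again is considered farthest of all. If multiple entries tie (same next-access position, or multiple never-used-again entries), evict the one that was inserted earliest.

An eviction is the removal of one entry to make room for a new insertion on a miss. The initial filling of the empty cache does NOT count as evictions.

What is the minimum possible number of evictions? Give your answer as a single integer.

OPT (Belady) simulation (capacity=2):
  1. access W: MISS. Cache: [W]
  2. access V: MISS. Cache: [W V]
  3. access K: MISS, evict V (next use: never). Cache: [W K]
  4. access K: HIT. Next use of K: step 10. Cache: [W K]
  5. access B: MISS, evict K (next use: step 10). Cache: [W B]
  6. access S: MISS, evict B (next use: never). Cache: [W S]
  7. access W: HIT. Next use of W: never. Cache: [W S]
  8. access S: HIT. Next use of S: step 9. Cache: [W S]
  9. access S: HIT. Next use of S: never. Cache: [W S]
  10. access K: MISS, evict W (next use: never). Cache: [S K]
  11. access K: HIT. Next use of K: never. Cache: [S K]
Total: 5 hits, 6 misses, 4 evictions

Answer: 4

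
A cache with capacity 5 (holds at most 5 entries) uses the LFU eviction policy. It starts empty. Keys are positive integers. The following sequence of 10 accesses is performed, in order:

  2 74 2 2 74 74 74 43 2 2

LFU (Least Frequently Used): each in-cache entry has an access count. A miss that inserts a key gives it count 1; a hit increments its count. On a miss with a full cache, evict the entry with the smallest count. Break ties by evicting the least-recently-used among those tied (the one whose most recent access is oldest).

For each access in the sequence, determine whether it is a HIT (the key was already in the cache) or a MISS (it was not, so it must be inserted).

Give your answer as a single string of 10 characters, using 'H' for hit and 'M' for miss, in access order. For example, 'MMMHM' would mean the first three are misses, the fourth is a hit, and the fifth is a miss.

LFU simulation (capacity=5):
  1. access 2: MISS. Cache: [2(c=1)]
  2. access 74: MISS. Cache: [2(c=1) 74(c=1)]
  3. access 2: HIT, count now 2. Cache: [74(c=1) 2(c=2)]
  4. access 2: HIT, count now 3. Cache: [74(c=1) 2(c=3)]
  5. access 74: HIT, count now 2. Cache: [74(c=2) 2(c=3)]
  6. access 74: HIT, count now 3. Cache: [2(c=3) 74(c=3)]
  7. access 74: HIT, count now 4. Cache: [2(c=3) 74(c=4)]
  8. access 43: MISS. Cache: [43(c=1) 2(c=3) 74(c=4)]
  9. access 2: HIT, count now 4. Cache: [43(c=1) 74(c=4) 2(c=4)]
  10. access 2: HIT, count now 5. Cache: [43(c=1) 74(c=4) 2(c=5)]
Total: 7 hits, 3 misses, 0 evictions

Answer: MMHHHHHMHH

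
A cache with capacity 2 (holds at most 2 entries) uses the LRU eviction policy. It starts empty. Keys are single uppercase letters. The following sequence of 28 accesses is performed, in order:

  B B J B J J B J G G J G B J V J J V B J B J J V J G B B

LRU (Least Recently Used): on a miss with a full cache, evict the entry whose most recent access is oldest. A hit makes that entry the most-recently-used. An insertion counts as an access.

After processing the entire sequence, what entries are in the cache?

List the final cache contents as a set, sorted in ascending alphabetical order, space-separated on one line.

LRU simulation (capacity=2):
  1. access B: MISS. Cache (LRU->MRU): [B]
  2. access B: HIT. Cache (LRU->MRU): [B]
  3. access J: MISS. Cache (LRU->MRU): [B J]
  4. access B: HIT. Cache (LRU->MRU): [J B]
  5. access J: HIT. Cache (LRU->MRU): [B J]
  6. access J: HIT. Cache (LRU->MRU): [B J]
  7. access B: HIT. Cache (LRU->MRU): [J B]
  8. access J: HIT. Cache (LRU->MRU): [B J]
  9. access G: MISS, evict B. Cache (LRU->MRU): [J G]
  10. access G: HIT. Cache (LRU->MRU): [J G]
  11. access J: HIT. Cache (LRU->MRU): [G J]
  12. access G: HIT. Cache (LRU->MRU): [J G]
  13. access B: MISS, evict J. Cache (LRU->MRU): [G B]
  14. access J: MISS, evict G. Cache (LRU->MRU): [B J]
  15. access V: MISS, evict B. Cache (LRU->MRU): [J V]
  16. access J: HIT. Cache (LRU->MRU): [V J]
  17. access J: HIT. Cache (LRU->MRU): [V J]
  18. access V: HIT. Cache (LRU->MRU): [J V]
  19. access B: MISS, evict J. Cache (LRU->MRU): [V B]
  20. access J: MISS, evict V. Cache (LRU->MRU): [B J]
  21. access B: HIT. Cache (LRU->MRU): [J B]
  22. access J: HIT. Cache (LRU->MRU): [B J]
  23. access J: HIT. Cache (LRU->MRU): [B J]
  24. access V: MISS, evict B. Cache (LRU->MRU): [J V]
  25. access J: HIT. Cache (LRU->MRU): [V J]
  26. access G: MISS, evict V. Cache (LRU->MRU): [J G]
  27. access B: MISS, evict J. Cache (LRU->MRU): [G B]
  28. access B: HIT. Cache (LRU->MRU): [G B]
Total: 17 hits, 11 misses, 9 evictions

Answer: B G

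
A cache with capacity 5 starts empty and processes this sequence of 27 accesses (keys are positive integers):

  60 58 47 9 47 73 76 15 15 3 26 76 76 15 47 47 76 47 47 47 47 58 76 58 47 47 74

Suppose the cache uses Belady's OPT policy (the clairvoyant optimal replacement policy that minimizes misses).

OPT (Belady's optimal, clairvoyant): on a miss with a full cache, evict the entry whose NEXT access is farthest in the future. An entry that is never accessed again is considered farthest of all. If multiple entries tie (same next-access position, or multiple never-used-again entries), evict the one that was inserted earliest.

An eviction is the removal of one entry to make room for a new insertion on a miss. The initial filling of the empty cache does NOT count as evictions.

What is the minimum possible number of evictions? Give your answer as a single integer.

OPT (Belady) simulation (capacity=5):
  1. access 60: MISS. Cache: [60]
  2. access 58: MISS. Cache: [60 58]
  3. access 47: MISS. Cache: [60 58 47]
  4. access 9: MISS. Cache: [60 58 47 9]
  5. access 47: HIT. Next use of 47: step 15. Cache: [60 58 47 9]
  6. access 73: MISS. Cache: [60 58 47 9 73]
  7. access 76: MISS, evict 60 (next use: never). Cache: [58 47 9 73 76]
  8. access 15: MISS, evict 9 (next use: never). Cache: [58 47 73 76 15]
  9. access 15: HIT. Next use of 15: step 14. Cache: [58 47 73 76 15]
  10. access 3: MISS, evict 73 (next use: never). Cache: [58 47 76 15 3]
  11. access 26: MISS, evict 3 (next use: never). Cache: [58 47 76 15 26]
  12. access 76: HIT. Next use of 76: step 13. Cache: [58 47 76 15 26]
  13. access 76: HIT. Next use of 76: step 17. Cache: [58 47 76 15 26]
  14. access 15: HIT. Next use of 15: never. Cache: [58 47 76 15 26]
  15. access 47: HIT. Next use of 47: step 16. Cache: [58 47 76 15 26]
  16. access 47: HIT. Next use of 47: step 18. Cache: [58 47 76 15 26]
  17. access 76: HIT. Next use of 76: step 23. Cache: [58 47 76 15 26]
  18. access 47: HIT. Next use of 47: step 19. Cache: [58 47 76 15 26]
  19. access 47: HIT. Next use of 47: step 20. Cache: [58 47 76 15 26]
  20. access 47: HIT. Next use of 47: step 21. Cache: [58 47 76 15 26]
  21. access 47: HIT. Next use of 47: step 25. Cache: [58 47 76 15 26]
  22. access 58: HIT. Next use of 58: step 24. Cache: [58 47 76 15 26]
  23. access 76: HIT. Next use of 76: never. Cache: [58 47 76 15 26]
  24. access 58: HIT. Next use of 58: never. Cache: [58 47 76 15 26]
  25. access 47: HIT. Next use of 47: step 26. Cache: [58 47 76 15 26]
  26. access 47: HIT. Next use of 47: never. Cache: [58 47 76 15 26]
  27. access 74: MISS, evict 58 (next use: never). Cache: [47 76 15 26 74]
Total: 17 hits, 10 misses, 5 evictions

Answer: 5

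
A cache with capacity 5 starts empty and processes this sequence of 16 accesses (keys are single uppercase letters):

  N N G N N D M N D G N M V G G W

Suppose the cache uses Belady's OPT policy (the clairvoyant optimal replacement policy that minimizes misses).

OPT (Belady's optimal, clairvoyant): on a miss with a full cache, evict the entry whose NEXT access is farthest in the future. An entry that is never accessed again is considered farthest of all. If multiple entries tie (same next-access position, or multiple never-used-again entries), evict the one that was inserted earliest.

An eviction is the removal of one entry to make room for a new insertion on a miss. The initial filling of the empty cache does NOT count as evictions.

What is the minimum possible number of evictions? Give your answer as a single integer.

Answer: 1

Derivation:
OPT (Belady) simulation (capacity=5):
  1. access N: MISS. Cache: [N]
  2. access N: HIT. Next use of N: step 4. Cache: [N]
  3. access G: MISS. Cache: [N G]
  4. access N: HIT. Next use of N: step 5. Cache: [N G]
  5. access N: HIT. Next use of N: step 8. Cache: [N G]
  6. access D: MISS. Cache: [N G D]
  7. access M: MISS. Cache: [N G D M]
  8. access N: HIT. Next use of N: step 11. Cache: [N G D M]
  9. access D: HIT. Next use of D: never. Cache: [N G D M]
  10. access G: HIT. Next use of G: step 14. Cache: [N G D M]
  11. access N: HIT. Next use of N: never. Cache: [N G D M]
  12. access M: HIT. Next use of M: never. Cache: [N G D M]
  13. access V: MISS. Cache: [N G D M V]
  14. access G: HIT. Next use of G: step 15. Cache: [N G D M V]
  15. access G: HIT. Next use of G: never. Cache: [N G D M V]
  16. access W: MISS, evict N (next use: never). Cache: [G D M V W]
Total: 10 hits, 6 misses, 1 evictions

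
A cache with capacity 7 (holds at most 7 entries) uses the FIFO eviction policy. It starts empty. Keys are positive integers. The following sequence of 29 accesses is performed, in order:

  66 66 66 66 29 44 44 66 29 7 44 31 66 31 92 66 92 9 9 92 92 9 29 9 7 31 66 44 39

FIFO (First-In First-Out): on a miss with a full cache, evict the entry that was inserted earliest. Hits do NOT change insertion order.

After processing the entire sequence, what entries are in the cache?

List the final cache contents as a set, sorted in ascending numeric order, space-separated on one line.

Answer: 7 9 29 31 39 44 92

Derivation:
FIFO simulation (capacity=7):
  1. access 66: MISS. Cache (old->new): [66]
  2. access 66: HIT. Cache (old->new): [66]
  3. access 66: HIT. Cache (old->new): [66]
  4. access 66: HIT. Cache (old->new): [66]
  5. access 29: MISS. Cache (old->new): [66 29]
  6. access 44: MISS. Cache (old->new): [66 29 44]
  7. access 44: HIT. Cache (old->new): [66 29 44]
  8. access 66: HIT. Cache (old->new): [66 29 44]
  9. access 29: HIT. Cache (old->new): [66 29 44]
  10. access 7: MISS. Cache (old->new): [66 29 44 7]
  11. access 44: HIT. Cache (old->new): [66 29 44 7]
  12. access 31: MISS. Cache (old->new): [66 29 44 7 31]
  13. access 66: HIT. Cache (old->new): [66 29 44 7 31]
  14. access 31: HIT. Cache (old->new): [66 29 44 7 31]
  15. access 92: MISS. Cache (old->new): [66 29 44 7 31 92]
  16. access 66: HIT. Cache (old->new): [66 29 44 7 31 92]
  17. access 92: HIT. Cache (old->new): [66 29 44 7 31 92]
  18. access 9: MISS. Cache (old->new): [66 29 44 7 31 92 9]
  19. access 9: HIT. Cache (old->new): [66 29 44 7 31 92 9]
  20. access 92: HIT. Cache (old->new): [66 29 44 7 31 92 9]
  21. access 92: HIT. Cache (old->new): [66 29 44 7 31 92 9]
  22. access 9: HIT. Cache (old->new): [66 29 44 7 31 92 9]
  23. access 29: HIT. Cache (old->new): [66 29 44 7 31 92 9]
  24. access 9: HIT. Cache (old->new): [66 29 44 7 31 92 9]
  25. access 7: HIT. Cache (old->new): [66 29 44 7 31 92 9]
  26. access 31: HIT. Cache (old->new): [66 29 44 7 31 92 9]
  27. access 66: HIT. Cache (old->new): [66 29 44 7 31 92 9]
  28. access 44: HIT. Cache (old->new): [66 29 44 7 31 92 9]
  29. access 39: MISS, evict 66. Cache (old->new): [29 44 7 31 92 9 39]
Total: 21 hits, 8 misses, 1 evictions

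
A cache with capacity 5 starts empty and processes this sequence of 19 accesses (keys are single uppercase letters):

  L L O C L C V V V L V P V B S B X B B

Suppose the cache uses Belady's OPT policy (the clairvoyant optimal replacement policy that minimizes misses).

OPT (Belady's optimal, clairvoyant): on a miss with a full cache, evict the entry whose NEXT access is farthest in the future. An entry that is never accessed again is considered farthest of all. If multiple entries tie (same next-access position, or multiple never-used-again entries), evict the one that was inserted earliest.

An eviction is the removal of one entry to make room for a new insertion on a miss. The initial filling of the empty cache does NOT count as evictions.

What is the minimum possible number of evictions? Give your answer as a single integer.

Answer: 3

Derivation:
OPT (Belady) simulation (capacity=5):
  1. access L: MISS. Cache: [L]
  2. access L: HIT. Next use of L: step 5. Cache: [L]
  3. access O: MISS. Cache: [L O]
  4. access C: MISS. Cache: [L O C]
  5. access L: HIT. Next use of L: step 10. Cache: [L O C]
  6. access C: HIT. Next use of C: never. Cache: [L O C]
  7. access V: MISS. Cache: [L O C V]
  8. access V: HIT. Next use of V: step 9. Cache: [L O C V]
  9. access V: HIT. Next use of V: step 11. Cache: [L O C V]
  10. access L: HIT. Next use of L: never. Cache: [L O C V]
  11. access V: HIT. Next use of V: step 13. Cache: [L O C V]
  12. access P: MISS. Cache: [L O C V P]
  13. access V: HIT. Next use of V: never. Cache: [L O C V P]
  14. access B: MISS, evict L (next use: never). Cache: [O C V P B]
  15. access S: MISS, evict O (next use: never). Cache: [C V P B S]
  16. access B: HIT. Next use of B: step 18. Cache: [C V P B S]
  17. access X: MISS, evict C (next use: never). Cache: [V P B S X]
  18. access B: HIT. Next use of B: step 19. Cache: [V P B S X]
  19. access B: HIT. Next use of B: never. Cache: [V P B S X]
Total: 11 hits, 8 misses, 3 evictions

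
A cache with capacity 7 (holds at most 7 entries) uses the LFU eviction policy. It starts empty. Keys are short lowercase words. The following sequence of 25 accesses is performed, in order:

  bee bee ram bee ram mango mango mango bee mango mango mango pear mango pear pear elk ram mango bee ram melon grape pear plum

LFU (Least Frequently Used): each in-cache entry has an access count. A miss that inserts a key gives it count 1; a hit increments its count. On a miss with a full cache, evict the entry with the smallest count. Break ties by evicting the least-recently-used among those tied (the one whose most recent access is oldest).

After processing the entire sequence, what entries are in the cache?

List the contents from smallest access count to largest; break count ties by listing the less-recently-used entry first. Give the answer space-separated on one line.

LFU simulation (capacity=7):
  1. access bee: MISS. Cache: [bee(c=1)]
  2. access bee: HIT, count now 2. Cache: [bee(c=2)]
  3. access ram: MISS. Cache: [ram(c=1) bee(c=2)]
  4. access bee: HIT, count now 3. Cache: [ram(c=1) bee(c=3)]
  5. access ram: HIT, count now 2. Cache: [ram(c=2) bee(c=3)]
  6. access mango: MISS. Cache: [mango(c=1) ram(c=2) bee(c=3)]
  7. access mango: HIT, count now 2. Cache: [ram(c=2) mango(c=2) bee(c=3)]
  8. access mango: HIT, count now 3. Cache: [ram(c=2) bee(c=3) mango(c=3)]
  9. access bee: HIT, count now 4. Cache: [ram(c=2) mango(c=3) bee(c=4)]
  10. access mango: HIT, count now 4. Cache: [ram(c=2) bee(c=4) mango(c=4)]
  11. access mango: HIT, count now 5. Cache: [ram(c=2) bee(c=4) mango(c=5)]
  12. access mango: HIT, count now 6. Cache: [ram(c=2) bee(c=4) mango(c=6)]
  13. access pear: MISS. Cache: [pear(c=1) ram(c=2) bee(c=4) mango(c=6)]
  14. access mango: HIT, count now 7. Cache: [pear(c=1) ram(c=2) bee(c=4) mango(c=7)]
  15. access pear: HIT, count now 2. Cache: [ram(c=2) pear(c=2) bee(c=4) mango(c=7)]
  16. access pear: HIT, count now 3. Cache: [ram(c=2) pear(c=3) bee(c=4) mango(c=7)]
  17. access elk: MISS. Cache: [elk(c=1) ram(c=2) pear(c=3) bee(c=4) mango(c=7)]
  18. access ram: HIT, count now 3. Cache: [elk(c=1) pear(c=3) ram(c=3) bee(c=4) mango(c=7)]
  19. access mango: HIT, count now 8. Cache: [elk(c=1) pear(c=3) ram(c=3) bee(c=4) mango(c=8)]
  20. access bee: HIT, count now 5. Cache: [elk(c=1) pear(c=3) ram(c=3) bee(c=5) mango(c=8)]
  21. access ram: HIT, count now 4. Cache: [elk(c=1) pear(c=3) ram(c=4) bee(c=5) mango(c=8)]
  22. access melon: MISS. Cache: [elk(c=1) melon(c=1) pear(c=3) ram(c=4) bee(c=5) mango(c=8)]
  23. access grape: MISS. Cache: [elk(c=1) melon(c=1) grape(c=1) pear(c=3) ram(c=4) bee(c=5) mango(c=8)]
  24. access pear: HIT, count now 4. Cache: [elk(c=1) melon(c=1) grape(c=1) ram(c=4) pear(c=4) bee(c=5) mango(c=8)]
  25. access plum: MISS, evict elk(c=1). Cache: [melon(c=1) grape(c=1) plum(c=1) ram(c=4) pear(c=4) bee(c=5) mango(c=8)]
Total: 17 hits, 8 misses, 1 evictions

Answer: melon grape plum ram pear bee mango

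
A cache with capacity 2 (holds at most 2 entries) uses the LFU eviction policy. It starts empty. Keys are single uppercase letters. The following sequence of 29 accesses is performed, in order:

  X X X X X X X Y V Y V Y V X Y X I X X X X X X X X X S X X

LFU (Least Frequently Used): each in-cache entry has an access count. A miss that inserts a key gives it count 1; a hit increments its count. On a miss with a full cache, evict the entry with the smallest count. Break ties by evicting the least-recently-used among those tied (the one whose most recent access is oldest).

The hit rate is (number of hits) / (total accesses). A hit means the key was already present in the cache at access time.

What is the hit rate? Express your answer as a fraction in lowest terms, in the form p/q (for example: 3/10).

LFU simulation (capacity=2):
  1. access X: MISS. Cache: [X(c=1)]
  2. access X: HIT, count now 2. Cache: [X(c=2)]
  3. access X: HIT, count now 3. Cache: [X(c=3)]
  4. access X: HIT, count now 4. Cache: [X(c=4)]
  5. access X: HIT, count now 5. Cache: [X(c=5)]
  6. access X: HIT, count now 6. Cache: [X(c=6)]
  7. access X: HIT, count now 7. Cache: [X(c=7)]
  8. access Y: MISS. Cache: [Y(c=1) X(c=7)]
  9. access V: MISS, evict Y(c=1). Cache: [V(c=1) X(c=7)]
  10. access Y: MISS, evict V(c=1). Cache: [Y(c=1) X(c=7)]
  11. access V: MISS, evict Y(c=1). Cache: [V(c=1) X(c=7)]
  12. access Y: MISS, evict V(c=1). Cache: [Y(c=1) X(c=7)]
  13. access V: MISS, evict Y(c=1). Cache: [V(c=1) X(c=7)]
  14. access X: HIT, count now 8. Cache: [V(c=1) X(c=8)]
  15. access Y: MISS, evict V(c=1). Cache: [Y(c=1) X(c=8)]
  16. access X: HIT, count now 9. Cache: [Y(c=1) X(c=9)]
  17. access I: MISS, evict Y(c=1). Cache: [I(c=1) X(c=9)]
  18. access X: HIT, count now 10. Cache: [I(c=1) X(c=10)]
  19. access X: HIT, count now 11. Cache: [I(c=1) X(c=11)]
  20. access X: HIT, count now 12. Cache: [I(c=1) X(c=12)]
  21. access X: HIT, count now 13. Cache: [I(c=1) X(c=13)]
  22. access X: HIT, count now 14. Cache: [I(c=1) X(c=14)]
  23. access X: HIT, count now 15. Cache: [I(c=1) X(c=15)]
  24. access X: HIT, count now 16. Cache: [I(c=1) X(c=16)]
  25. access X: HIT, count now 17. Cache: [I(c=1) X(c=17)]
  26. access X: HIT, count now 18. Cache: [I(c=1) X(c=18)]
  27. access S: MISS, evict I(c=1). Cache: [S(c=1) X(c=18)]
  28. access X: HIT, count now 19. Cache: [S(c=1) X(c=19)]
  29. access X: HIT, count now 20. Cache: [S(c=1) X(c=20)]
Total: 19 hits, 10 misses, 8 evictions

Hit rate = 19/29

Answer: 19/29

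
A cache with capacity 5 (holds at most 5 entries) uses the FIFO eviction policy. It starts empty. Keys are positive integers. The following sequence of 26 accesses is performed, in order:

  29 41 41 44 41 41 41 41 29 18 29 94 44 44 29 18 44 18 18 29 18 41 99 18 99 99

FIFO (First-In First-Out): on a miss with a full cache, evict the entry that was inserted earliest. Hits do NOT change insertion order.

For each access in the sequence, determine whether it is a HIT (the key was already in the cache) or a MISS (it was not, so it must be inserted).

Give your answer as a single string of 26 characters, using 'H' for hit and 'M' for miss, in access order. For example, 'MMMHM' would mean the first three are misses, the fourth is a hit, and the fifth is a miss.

Answer: MMHMHHHHHMHMHHHHHHHHHHMHHH

Derivation:
FIFO simulation (capacity=5):
  1. access 29: MISS. Cache (old->new): [29]
  2. access 41: MISS. Cache (old->new): [29 41]
  3. access 41: HIT. Cache (old->new): [29 41]
  4. access 44: MISS. Cache (old->new): [29 41 44]
  5. access 41: HIT. Cache (old->new): [29 41 44]
  6. access 41: HIT. Cache (old->new): [29 41 44]
  7. access 41: HIT. Cache (old->new): [29 41 44]
  8. access 41: HIT. Cache (old->new): [29 41 44]
  9. access 29: HIT. Cache (old->new): [29 41 44]
  10. access 18: MISS. Cache (old->new): [29 41 44 18]
  11. access 29: HIT. Cache (old->new): [29 41 44 18]
  12. access 94: MISS. Cache (old->new): [29 41 44 18 94]
  13. access 44: HIT. Cache (old->new): [29 41 44 18 94]
  14. access 44: HIT. Cache (old->new): [29 41 44 18 94]
  15. access 29: HIT. Cache (old->new): [29 41 44 18 94]
  16. access 18: HIT. Cache (old->new): [29 41 44 18 94]
  17. access 44: HIT. Cache (old->new): [29 41 44 18 94]
  18. access 18: HIT. Cache (old->new): [29 41 44 18 94]
  19. access 18: HIT. Cache (old->new): [29 41 44 18 94]
  20. access 29: HIT. Cache (old->new): [29 41 44 18 94]
  21. access 18: HIT. Cache (old->new): [29 41 44 18 94]
  22. access 41: HIT. Cache (old->new): [29 41 44 18 94]
  23. access 99: MISS, evict 29. Cache (old->new): [41 44 18 94 99]
  24. access 18: HIT. Cache (old->new): [41 44 18 94 99]
  25. access 99: HIT. Cache (old->new): [41 44 18 94 99]
  26. access 99: HIT. Cache (old->new): [41 44 18 94 99]
Total: 20 hits, 6 misses, 1 evictions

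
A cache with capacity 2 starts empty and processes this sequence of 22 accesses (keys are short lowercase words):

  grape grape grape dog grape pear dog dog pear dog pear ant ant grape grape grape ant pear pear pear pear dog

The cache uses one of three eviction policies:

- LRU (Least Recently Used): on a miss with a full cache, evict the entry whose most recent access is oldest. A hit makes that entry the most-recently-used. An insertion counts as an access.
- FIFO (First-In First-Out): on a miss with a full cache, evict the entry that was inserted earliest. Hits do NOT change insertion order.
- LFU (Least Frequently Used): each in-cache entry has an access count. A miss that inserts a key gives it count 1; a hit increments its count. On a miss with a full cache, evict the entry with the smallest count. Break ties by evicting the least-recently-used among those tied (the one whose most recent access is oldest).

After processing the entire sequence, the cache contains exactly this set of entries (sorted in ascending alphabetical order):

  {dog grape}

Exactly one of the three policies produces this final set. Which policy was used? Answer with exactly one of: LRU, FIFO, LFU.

Answer: LFU

Derivation:
Simulating under each policy and comparing final sets:
  LRU: final set = {dog pear} -> differs
  FIFO: final set = {dog pear} -> differs
  LFU: final set = {dog grape} -> MATCHES target
Only LFU produces the target set.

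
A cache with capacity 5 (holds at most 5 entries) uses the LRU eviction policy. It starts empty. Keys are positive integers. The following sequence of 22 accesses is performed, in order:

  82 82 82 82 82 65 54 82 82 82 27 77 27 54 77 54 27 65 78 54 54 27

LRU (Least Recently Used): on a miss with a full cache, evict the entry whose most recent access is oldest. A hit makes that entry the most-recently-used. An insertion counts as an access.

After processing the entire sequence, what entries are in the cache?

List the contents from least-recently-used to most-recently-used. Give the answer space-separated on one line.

Answer: 77 65 78 54 27

Derivation:
LRU simulation (capacity=5):
  1. access 82: MISS. Cache (LRU->MRU): [82]
  2. access 82: HIT. Cache (LRU->MRU): [82]
  3. access 82: HIT. Cache (LRU->MRU): [82]
  4. access 82: HIT. Cache (LRU->MRU): [82]
  5. access 82: HIT. Cache (LRU->MRU): [82]
  6. access 65: MISS. Cache (LRU->MRU): [82 65]
  7. access 54: MISS. Cache (LRU->MRU): [82 65 54]
  8. access 82: HIT. Cache (LRU->MRU): [65 54 82]
  9. access 82: HIT. Cache (LRU->MRU): [65 54 82]
  10. access 82: HIT. Cache (LRU->MRU): [65 54 82]
  11. access 27: MISS. Cache (LRU->MRU): [65 54 82 27]
  12. access 77: MISS. Cache (LRU->MRU): [65 54 82 27 77]
  13. access 27: HIT. Cache (LRU->MRU): [65 54 82 77 27]
  14. access 54: HIT. Cache (LRU->MRU): [65 82 77 27 54]
  15. access 77: HIT. Cache (LRU->MRU): [65 82 27 54 77]
  16. access 54: HIT. Cache (LRU->MRU): [65 82 27 77 54]
  17. access 27: HIT. Cache (LRU->MRU): [65 82 77 54 27]
  18. access 65: HIT. Cache (LRU->MRU): [82 77 54 27 65]
  19. access 78: MISS, evict 82. Cache (LRU->MRU): [77 54 27 65 78]
  20. access 54: HIT. Cache (LRU->MRU): [77 27 65 78 54]
  21. access 54: HIT. Cache (LRU->MRU): [77 27 65 78 54]
  22. access 27: HIT. Cache (LRU->MRU): [77 65 78 54 27]
Total: 16 hits, 6 misses, 1 evictions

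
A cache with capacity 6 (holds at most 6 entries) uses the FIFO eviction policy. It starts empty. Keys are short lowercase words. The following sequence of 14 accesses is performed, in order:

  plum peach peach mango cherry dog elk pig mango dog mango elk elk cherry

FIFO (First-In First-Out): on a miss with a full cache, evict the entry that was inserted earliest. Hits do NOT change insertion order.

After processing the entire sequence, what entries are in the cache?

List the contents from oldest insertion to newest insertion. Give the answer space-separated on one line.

Answer: peach mango cherry dog elk pig

Derivation:
FIFO simulation (capacity=6):
  1. access plum: MISS. Cache (old->new): [plum]
  2. access peach: MISS. Cache (old->new): [plum peach]
  3. access peach: HIT. Cache (old->new): [plum peach]
  4. access mango: MISS. Cache (old->new): [plum peach mango]
  5. access cherry: MISS. Cache (old->new): [plum peach mango cherry]
  6. access dog: MISS. Cache (old->new): [plum peach mango cherry dog]
  7. access elk: MISS. Cache (old->new): [plum peach mango cherry dog elk]
  8. access pig: MISS, evict plum. Cache (old->new): [peach mango cherry dog elk pig]
  9. access mango: HIT. Cache (old->new): [peach mango cherry dog elk pig]
  10. access dog: HIT. Cache (old->new): [peach mango cherry dog elk pig]
  11. access mango: HIT. Cache (old->new): [peach mango cherry dog elk pig]
  12. access elk: HIT. Cache (old->new): [peach mango cherry dog elk pig]
  13. access elk: HIT. Cache (old->new): [peach mango cherry dog elk pig]
  14. access cherry: HIT. Cache (old->new): [peach mango cherry dog elk pig]
Total: 7 hits, 7 misses, 1 evictions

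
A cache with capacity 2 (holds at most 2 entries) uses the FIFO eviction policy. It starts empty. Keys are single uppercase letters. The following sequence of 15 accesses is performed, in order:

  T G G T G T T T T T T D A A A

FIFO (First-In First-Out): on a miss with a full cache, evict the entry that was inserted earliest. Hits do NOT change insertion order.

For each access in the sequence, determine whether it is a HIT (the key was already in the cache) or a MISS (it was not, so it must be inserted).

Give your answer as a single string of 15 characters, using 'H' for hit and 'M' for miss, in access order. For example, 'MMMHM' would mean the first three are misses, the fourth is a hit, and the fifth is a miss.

Answer: MMHHHHHHHHHMMHH

Derivation:
FIFO simulation (capacity=2):
  1. access T: MISS. Cache (old->new): [T]
  2. access G: MISS. Cache (old->new): [T G]
  3. access G: HIT. Cache (old->new): [T G]
  4. access T: HIT. Cache (old->new): [T G]
  5. access G: HIT. Cache (old->new): [T G]
  6. access T: HIT. Cache (old->new): [T G]
  7. access T: HIT. Cache (old->new): [T G]
  8. access T: HIT. Cache (old->new): [T G]
  9. access T: HIT. Cache (old->new): [T G]
  10. access T: HIT. Cache (old->new): [T G]
  11. access T: HIT. Cache (old->new): [T G]
  12. access D: MISS, evict T. Cache (old->new): [G D]
  13. access A: MISS, evict G. Cache (old->new): [D A]
  14. access A: HIT. Cache (old->new): [D A]
  15. access A: HIT. Cache (old->new): [D A]
Total: 11 hits, 4 misses, 2 evictions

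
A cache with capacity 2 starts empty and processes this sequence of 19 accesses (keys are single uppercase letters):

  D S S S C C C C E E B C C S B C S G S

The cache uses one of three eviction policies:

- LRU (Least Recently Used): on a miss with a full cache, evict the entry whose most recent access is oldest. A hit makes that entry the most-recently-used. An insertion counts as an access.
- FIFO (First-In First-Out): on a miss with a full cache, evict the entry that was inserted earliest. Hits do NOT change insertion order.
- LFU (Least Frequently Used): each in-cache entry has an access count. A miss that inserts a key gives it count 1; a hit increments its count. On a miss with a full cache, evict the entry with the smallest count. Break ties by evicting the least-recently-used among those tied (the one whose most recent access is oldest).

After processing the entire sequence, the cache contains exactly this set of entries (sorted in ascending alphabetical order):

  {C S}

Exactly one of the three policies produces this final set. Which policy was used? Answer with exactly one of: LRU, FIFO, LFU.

Answer: LFU

Derivation:
Simulating under each policy and comparing final sets:
  LRU: final set = {G S} -> differs
  FIFO: final set = {G S} -> differs
  LFU: final set = {C S} -> MATCHES target
Only LFU produces the target set.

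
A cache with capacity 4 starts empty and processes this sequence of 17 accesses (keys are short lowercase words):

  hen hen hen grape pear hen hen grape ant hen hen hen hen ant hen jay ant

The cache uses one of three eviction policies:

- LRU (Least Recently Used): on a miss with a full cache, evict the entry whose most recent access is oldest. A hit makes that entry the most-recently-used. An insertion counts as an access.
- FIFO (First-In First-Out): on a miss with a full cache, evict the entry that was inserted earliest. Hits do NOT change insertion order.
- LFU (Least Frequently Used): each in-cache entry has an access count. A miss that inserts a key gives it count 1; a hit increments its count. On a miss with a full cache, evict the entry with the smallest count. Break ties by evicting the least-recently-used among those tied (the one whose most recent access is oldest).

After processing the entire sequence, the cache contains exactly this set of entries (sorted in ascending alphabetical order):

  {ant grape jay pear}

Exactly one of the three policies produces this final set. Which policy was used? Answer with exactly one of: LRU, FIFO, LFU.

Simulating under each policy and comparing final sets:
  LRU: final set = {ant grape hen jay} -> differs
  FIFO: final set = {ant grape jay pear} -> MATCHES target
  LFU: final set = {ant grape hen jay} -> differs
Only FIFO produces the target set.

Answer: FIFO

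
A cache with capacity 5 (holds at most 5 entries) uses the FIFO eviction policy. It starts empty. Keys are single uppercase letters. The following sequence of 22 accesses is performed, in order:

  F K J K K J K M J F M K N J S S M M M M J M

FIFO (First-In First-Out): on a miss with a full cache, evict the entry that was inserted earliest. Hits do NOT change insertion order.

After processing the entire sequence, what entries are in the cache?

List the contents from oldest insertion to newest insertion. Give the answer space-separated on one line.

Answer: K J M N S

Derivation:
FIFO simulation (capacity=5):
  1. access F: MISS. Cache (old->new): [F]
  2. access K: MISS. Cache (old->new): [F K]
  3. access J: MISS. Cache (old->new): [F K J]
  4. access K: HIT. Cache (old->new): [F K J]
  5. access K: HIT. Cache (old->new): [F K J]
  6. access J: HIT. Cache (old->new): [F K J]
  7. access K: HIT. Cache (old->new): [F K J]
  8. access M: MISS. Cache (old->new): [F K J M]
  9. access J: HIT. Cache (old->new): [F K J M]
  10. access F: HIT. Cache (old->new): [F K J M]
  11. access M: HIT. Cache (old->new): [F K J M]
  12. access K: HIT. Cache (old->new): [F K J M]
  13. access N: MISS. Cache (old->new): [F K J M N]
  14. access J: HIT. Cache (old->new): [F K J M N]
  15. access S: MISS, evict F. Cache (old->new): [K J M N S]
  16. access S: HIT. Cache (old->new): [K J M N S]
  17. access M: HIT. Cache (old->new): [K J M N S]
  18. access M: HIT. Cache (old->new): [K J M N S]
  19. access M: HIT. Cache (old->new): [K J M N S]
  20. access M: HIT. Cache (old->new): [K J M N S]
  21. access J: HIT. Cache (old->new): [K J M N S]
  22. access M: HIT. Cache (old->new): [K J M N S]
Total: 16 hits, 6 misses, 1 evictions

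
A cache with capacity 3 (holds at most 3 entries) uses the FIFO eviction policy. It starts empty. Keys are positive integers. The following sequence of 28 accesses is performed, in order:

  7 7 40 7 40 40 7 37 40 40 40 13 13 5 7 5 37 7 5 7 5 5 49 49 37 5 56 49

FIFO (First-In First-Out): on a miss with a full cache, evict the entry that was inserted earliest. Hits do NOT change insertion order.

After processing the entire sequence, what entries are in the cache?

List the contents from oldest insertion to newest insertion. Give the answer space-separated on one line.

FIFO simulation (capacity=3):
  1. access 7: MISS. Cache (old->new): [7]
  2. access 7: HIT. Cache (old->new): [7]
  3. access 40: MISS. Cache (old->new): [7 40]
  4. access 7: HIT. Cache (old->new): [7 40]
  5. access 40: HIT. Cache (old->new): [7 40]
  6. access 40: HIT. Cache (old->new): [7 40]
  7. access 7: HIT. Cache (old->new): [7 40]
  8. access 37: MISS. Cache (old->new): [7 40 37]
  9. access 40: HIT. Cache (old->new): [7 40 37]
  10. access 40: HIT. Cache (old->new): [7 40 37]
  11. access 40: HIT. Cache (old->new): [7 40 37]
  12. access 13: MISS, evict 7. Cache (old->new): [40 37 13]
  13. access 13: HIT. Cache (old->new): [40 37 13]
  14. access 5: MISS, evict 40. Cache (old->new): [37 13 5]
  15. access 7: MISS, evict 37. Cache (old->new): [13 5 7]
  16. access 5: HIT. Cache (old->new): [13 5 7]
  17. access 37: MISS, evict 13. Cache (old->new): [5 7 37]
  18. access 7: HIT. Cache (old->new): [5 7 37]
  19. access 5: HIT. Cache (old->new): [5 7 37]
  20. access 7: HIT. Cache (old->new): [5 7 37]
  21. access 5: HIT. Cache (old->new): [5 7 37]
  22. access 5: HIT. Cache (old->new): [5 7 37]
  23. access 49: MISS, evict 5. Cache (old->new): [7 37 49]
  24. access 49: HIT. Cache (old->new): [7 37 49]
  25. access 37: HIT. Cache (old->new): [7 37 49]
  26. access 5: MISS, evict 7. Cache (old->new): [37 49 5]
  27. access 56: MISS, evict 37. Cache (old->new): [49 5 56]
  28. access 49: HIT. Cache (old->new): [49 5 56]
Total: 18 hits, 10 misses, 7 evictions

Answer: 49 5 56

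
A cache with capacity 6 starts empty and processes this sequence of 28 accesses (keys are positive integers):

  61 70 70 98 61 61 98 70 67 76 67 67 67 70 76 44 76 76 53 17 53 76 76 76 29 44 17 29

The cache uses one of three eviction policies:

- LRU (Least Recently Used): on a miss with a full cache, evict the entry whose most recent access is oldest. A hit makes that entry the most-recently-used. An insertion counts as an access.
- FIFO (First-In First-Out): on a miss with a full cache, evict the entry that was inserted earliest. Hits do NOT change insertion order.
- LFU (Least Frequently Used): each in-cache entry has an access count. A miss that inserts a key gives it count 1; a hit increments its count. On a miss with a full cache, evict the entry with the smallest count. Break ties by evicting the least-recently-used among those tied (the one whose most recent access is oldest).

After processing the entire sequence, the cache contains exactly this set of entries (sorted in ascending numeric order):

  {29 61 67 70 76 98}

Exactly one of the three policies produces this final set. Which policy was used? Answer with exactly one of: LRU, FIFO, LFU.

Simulating under each policy and comparing final sets:
  LRU: final set = {17 29 44 53 70 76} -> differs
  FIFO: final set = {17 29 44 53 67 76} -> differs
  LFU: final set = {29 61 67 70 76 98} -> MATCHES target
Only LFU produces the target set.

Answer: LFU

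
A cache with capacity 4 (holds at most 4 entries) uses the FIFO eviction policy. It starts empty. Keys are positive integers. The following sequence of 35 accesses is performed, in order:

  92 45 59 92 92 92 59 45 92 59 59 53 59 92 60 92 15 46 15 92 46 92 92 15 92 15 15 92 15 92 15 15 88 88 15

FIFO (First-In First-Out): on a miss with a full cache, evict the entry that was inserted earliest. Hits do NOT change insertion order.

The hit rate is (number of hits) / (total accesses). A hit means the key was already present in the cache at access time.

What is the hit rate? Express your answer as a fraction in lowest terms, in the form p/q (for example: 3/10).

Answer: 26/35

Derivation:
FIFO simulation (capacity=4):
  1. access 92: MISS. Cache (old->new): [92]
  2. access 45: MISS. Cache (old->new): [92 45]
  3. access 59: MISS. Cache (old->new): [92 45 59]
  4. access 92: HIT. Cache (old->new): [92 45 59]
  5. access 92: HIT. Cache (old->new): [92 45 59]
  6. access 92: HIT. Cache (old->new): [92 45 59]
  7. access 59: HIT. Cache (old->new): [92 45 59]
  8. access 45: HIT. Cache (old->new): [92 45 59]
  9. access 92: HIT. Cache (old->new): [92 45 59]
  10. access 59: HIT. Cache (old->new): [92 45 59]
  11. access 59: HIT. Cache (old->new): [92 45 59]
  12. access 53: MISS. Cache (old->new): [92 45 59 53]
  13. access 59: HIT. Cache (old->new): [92 45 59 53]
  14. access 92: HIT. Cache (old->new): [92 45 59 53]
  15. access 60: MISS, evict 92. Cache (old->new): [45 59 53 60]
  16. access 92: MISS, evict 45. Cache (old->new): [59 53 60 92]
  17. access 15: MISS, evict 59. Cache (old->new): [53 60 92 15]
  18. access 46: MISS, evict 53. Cache (old->new): [60 92 15 46]
  19. access 15: HIT. Cache (old->new): [60 92 15 46]
  20. access 92: HIT. Cache (old->new): [60 92 15 46]
  21. access 46: HIT. Cache (old->new): [60 92 15 46]
  22. access 92: HIT. Cache (old->new): [60 92 15 46]
  23. access 92: HIT. Cache (old->new): [60 92 15 46]
  24. access 15: HIT. Cache (old->new): [60 92 15 46]
  25. access 92: HIT. Cache (old->new): [60 92 15 46]
  26. access 15: HIT. Cache (old->new): [60 92 15 46]
  27. access 15: HIT. Cache (old->new): [60 92 15 46]
  28. access 92: HIT. Cache (old->new): [60 92 15 46]
  29. access 15: HIT. Cache (old->new): [60 92 15 46]
  30. access 92: HIT. Cache (old->new): [60 92 15 46]
  31. access 15: HIT. Cache (old->new): [60 92 15 46]
  32. access 15: HIT. Cache (old->new): [60 92 15 46]
  33. access 88: MISS, evict 60. Cache (old->new): [92 15 46 88]
  34. access 88: HIT. Cache (old->new): [92 15 46 88]
  35. access 15: HIT. Cache (old->new): [92 15 46 88]
Total: 26 hits, 9 misses, 5 evictions

Hit rate = 26/35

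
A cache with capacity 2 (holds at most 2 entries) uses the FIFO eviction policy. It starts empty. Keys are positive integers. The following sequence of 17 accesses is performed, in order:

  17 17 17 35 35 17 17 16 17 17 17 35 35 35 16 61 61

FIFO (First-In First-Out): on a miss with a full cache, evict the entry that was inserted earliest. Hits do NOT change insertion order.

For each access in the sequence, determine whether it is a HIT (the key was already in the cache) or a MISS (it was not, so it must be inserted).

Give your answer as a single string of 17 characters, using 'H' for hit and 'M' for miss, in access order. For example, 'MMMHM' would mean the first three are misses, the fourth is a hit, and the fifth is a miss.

Answer: MHHMHHHMMHHMHHMMH

Derivation:
FIFO simulation (capacity=2):
  1. access 17: MISS. Cache (old->new): [17]
  2. access 17: HIT. Cache (old->new): [17]
  3. access 17: HIT. Cache (old->new): [17]
  4. access 35: MISS. Cache (old->new): [17 35]
  5. access 35: HIT. Cache (old->new): [17 35]
  6. access 17: HIT. Cache (old->new): [17 35]
  7. access 17: HIT. Cache (old->new): [17 35]
  8. access 16: MISS, evict 17. Cache (old->new): [35 16]
  9. access 17: MISS, evict 35. Cache (old->new): [16 17]
  10. access 17: HIT. Cache (old->new): [16 17]
  11. access 17: HIT. Cache (old->new): [16 17]
  12. access 35: MISS, evict 16. Cache (old->new): [17 35]
  13. access 35: HIT. Cache (old->new): [17 35]
  14. access 35: HIT. Cache (old->new): [17 35]
  15. access 16: MISS, evict 17. Cache (old->new): [35 16]
  16. access 61: MISS, evict 35. Cache (old->new): [16 61]
  17. access 61: HIT. Cache (old->new): [16 61]
Total: 10 hits, 7 misses, 5 evictions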